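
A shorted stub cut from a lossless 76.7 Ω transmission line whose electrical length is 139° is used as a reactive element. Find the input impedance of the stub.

tan(βl) = -0.869
For a shorted stub, Z_in = jZ_0·tan(βl)

Z_in ≈ −j66.7 Ω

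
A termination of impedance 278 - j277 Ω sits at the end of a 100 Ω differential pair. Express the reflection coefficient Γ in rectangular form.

Γ = (Z_L − Z_0)/(Z_L + Z_0) = (178 − j277)/(378 − j277)

Γ ≈ 0.656 − j0.252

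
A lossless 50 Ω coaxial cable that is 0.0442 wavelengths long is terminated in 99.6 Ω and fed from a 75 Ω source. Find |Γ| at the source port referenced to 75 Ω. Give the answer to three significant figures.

|Γ| ≈ 0.204

βl = 2π × 0.0442 = 15.9°
tan(βl) = 0.285
Z_in = Z_0·(Z_L + jZ_0·tanβl)/(Z_0 + jZ_L·tanβl) = 81.4 − j32 Ω
Γ_s = (Z_in − Z_s)/(Z_in + Z_s) = (6.43 − j32)/(156 − j32), |Γ_s| = 0.204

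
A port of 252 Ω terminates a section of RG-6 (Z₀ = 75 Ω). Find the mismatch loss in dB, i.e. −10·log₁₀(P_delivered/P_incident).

mismatch loss ≈ 1.51 dB

Γ = (252 − 75)/(252 + 75) = 0.541
|Γ|² = 0.293, so P_del/P_inc = 1 − |Γ|² = 0.707
ML = −10·log₁₀(1 − |Γ|²)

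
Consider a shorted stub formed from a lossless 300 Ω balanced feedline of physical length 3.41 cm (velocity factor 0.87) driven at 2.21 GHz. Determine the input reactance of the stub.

X_in ≈ -1210 Ω (capacitive)

λ = v/f = 0.87·c / 2.21 GHz = 0.118 m
βl = 2π·l/λ = 2π × 0.289 = 104°
tan(βl) = -4.03
For a shorted stub, Z_in = jZ_0·tan(βl)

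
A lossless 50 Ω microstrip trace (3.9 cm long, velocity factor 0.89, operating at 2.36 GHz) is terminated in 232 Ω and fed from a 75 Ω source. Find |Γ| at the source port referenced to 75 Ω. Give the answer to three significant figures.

|Γ| ≈ 0.705

λ = v/f = 0.89·c / 2.36 GHz = 0.113 m
βl = 2π·l/λ = 2π × 0.345 = 124°
tan(βl) = -1.48
Z_in = Z_0·(Z_L + jZ_0·tanβl)/(Z_0 + jZ_L·tanβl) = 15.4 + j31.6 Ω
Γ_s = (Z_in − Z_s)/(Z_in + Z_s) = (-59.6 + j31.6)/(90.4 + j31.6), |Γ_s| = 0.705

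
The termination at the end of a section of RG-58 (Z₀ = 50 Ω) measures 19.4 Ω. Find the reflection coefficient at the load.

Γ = -0.441

Γ = (Z_L − Z_0)/(Z_L + Z_0) = (19.4 − 50)/(19.4 + 50) = -30.6/69.4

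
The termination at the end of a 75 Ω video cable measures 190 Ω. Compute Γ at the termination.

Γ = (Z_L − Z_0)/(Z_L + Z_0) = (190 − 75)/(190 + 75) = 115/265

Γ = 0.434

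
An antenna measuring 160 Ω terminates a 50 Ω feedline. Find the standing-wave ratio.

For a purely resistive load, VSWR = R_L/Z_0 or Z_0/R_L (whichever > 1) = 160/50

VSWR ≈ 3.2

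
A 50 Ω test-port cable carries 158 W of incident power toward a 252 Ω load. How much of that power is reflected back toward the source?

Γ = (252 − 50)/(252 + 50) = 0.669
|Γ|² = 0.447
P_refl = |Γ|²·P_inc = 70.7 W, P_del = (1 − |Γ|²)·P_inc = 87.3 W

P_reflected ≈ 70.7 W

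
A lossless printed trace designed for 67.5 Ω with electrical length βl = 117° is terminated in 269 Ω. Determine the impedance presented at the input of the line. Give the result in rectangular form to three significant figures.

tan(βl) = tan(117°) = -1.96
Z_in = Z_0·(Z_L + jZ_0·tanβl)/(Z_0 + jZ_L·tanβl)
     = 67.5·(269 − j132)/(67.5 − j528)

Z_in ≈ 21 + j31.7 Ω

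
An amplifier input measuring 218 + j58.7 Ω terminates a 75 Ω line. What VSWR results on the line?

VSWR ≈ 3.14

Γ = (Z_L − Z_0)/(Z_L + Z_0) = (143 + j58.7)/(293 + j58.7)
|Γ| = 155/299 = 0.517
VSWR = (1 + |Γ|)/(1 − |Γ|) = 1.52/0.483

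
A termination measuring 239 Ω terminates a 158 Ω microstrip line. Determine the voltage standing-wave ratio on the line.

Γ = (239 − 158)/(239 + 158) = 0.204
VSWR = (1 + 0.204)/(1 − 0.204)

VSWR ≈ 1.51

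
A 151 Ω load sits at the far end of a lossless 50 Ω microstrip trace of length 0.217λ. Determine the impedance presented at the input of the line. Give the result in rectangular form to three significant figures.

Z_in ≈ 17.2 − j9.32 Ω

βl = 2π × 0.217 = 78.1°
tan(βl) = tan(78.1°) = 4.75
Z_in = Z_0·(Z_L + jZ_0·tanβl)/(Z_0 + jZ_L·tanβl)
     = 50·(151 + j238)/(50 + j718)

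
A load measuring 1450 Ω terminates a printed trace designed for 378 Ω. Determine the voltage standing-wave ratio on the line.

Γ = (1450 − 378)/(1450 + 378) = 0.586
VSWR = (1 + 0.586)/(1 − 0.586)

VSWR ≈ 3.84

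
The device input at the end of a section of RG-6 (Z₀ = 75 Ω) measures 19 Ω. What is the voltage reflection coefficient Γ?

Γ = (Z_L − Z_0)/(Z_L + Z_0) = (19 − 75)/(19 + 75) = -56/94

Γ = -0.596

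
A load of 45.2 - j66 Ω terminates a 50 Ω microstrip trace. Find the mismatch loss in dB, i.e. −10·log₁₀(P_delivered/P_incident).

Γ = (-4.8 − j66)/(95.2 − j66), |Γ| = 0.571
|Γ|² = 0.326, so P_del/P_inc = 1 − |Γ|² = 0.674
ML = −10·log₁₀(1 − |Γ|²)

mismatch loss ≈ 1.72 dB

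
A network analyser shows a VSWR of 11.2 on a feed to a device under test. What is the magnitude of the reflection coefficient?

|Γ| ≈ 0.836

|Γ| = (S − 1)/(S + 1) = (11.2 − 1)/(11.2 + 1) = 10.2/12.2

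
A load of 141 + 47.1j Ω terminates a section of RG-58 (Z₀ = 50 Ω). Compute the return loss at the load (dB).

Γ = (91 + j47.1)/(191 + j47.1), |Γ| = 0.521
RL = −20·log₁₀|Γ| = −20·log₁₀(0.521)

RL ≈ 5.67 dB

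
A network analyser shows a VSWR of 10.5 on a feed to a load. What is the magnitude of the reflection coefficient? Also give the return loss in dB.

|Γ| = (S − 1)/(S + 1) = (10.5 − 1)/(10.5 + 1) = 9.5/11.5
RL = −20·log₁₀|Γ| = −20·log₁₀(0.826)

|Γ| ≈ 0.826; return loss ≈ 1.66 dB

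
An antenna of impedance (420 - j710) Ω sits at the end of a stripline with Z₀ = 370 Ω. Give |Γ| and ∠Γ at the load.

Γ ≈ 0.67 ∠ -44°

Γ = (Z_L − Z_0)/(Z_L + Z_0) = (50 − j710)/(790 − j710)
|Γ| = 712/1060 = 0.67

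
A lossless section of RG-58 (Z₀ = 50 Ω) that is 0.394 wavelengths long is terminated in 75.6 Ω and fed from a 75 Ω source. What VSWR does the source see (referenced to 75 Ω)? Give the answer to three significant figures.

VSWR ≈ 1.67

βl = 2π × 0.394 = 142°
tan(βl) = -0.786
Z_in = Z_0·(Z_L + jZ_0·tanβl)/(Z_0 + jZ_L·tanβl) = 50.7 + j21 Ω
Γ_s = (Z_in − Z_s)/(Z_in + Z_s) = (-24.3 + j21)/(126 + j21), |Γ_s| = 0.252
VSWR = (1 + |Γ_s|)/(1 − |Γ_s|)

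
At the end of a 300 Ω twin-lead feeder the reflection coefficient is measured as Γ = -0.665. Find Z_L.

Z_L = Z_0·(1 + Γ)/(1 − Γ) = 300·(0.335)/(1.67)

Z_L ≈ 60.4 Ω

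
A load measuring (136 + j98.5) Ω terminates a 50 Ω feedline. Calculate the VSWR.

VSWR ≈ 4.28

Γ = (Z_L − Z_0)/(Z_L + Z_0) = (86 + j98.5)/(186 + j98.5)
|Γ| = 131/210 = 0.621
VSWR = (1 + |Γ|)/(1 − |Γ|) = 1.62/0.379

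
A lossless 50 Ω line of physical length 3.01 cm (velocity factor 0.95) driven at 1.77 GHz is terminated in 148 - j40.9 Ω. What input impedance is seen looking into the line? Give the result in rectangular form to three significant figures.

Z_in ≈ 16.9 − j13.9 Ω

λ = v/f = 0.95·c / 1.77 GHz = 0.161 m
βl = 2π·l/λ = 2π × 0.187 = 67.3°
tan(βl) = tan(67.3°) = 2.39
Z_in = Z_0·(Z_L + jZ_0·tanβl)/(Z_0 + jZ_L·tanβl)
     = 50·(148 + j78.6)/(148 + j354)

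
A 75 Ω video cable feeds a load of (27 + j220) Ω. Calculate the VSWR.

Γ = (Z_L − Z_0)/(Z_L + Z_0) = (-48 + j220)/(102 + j220)
|Γ| = 225/242 = 0.929
VSWR = (1 + |Γ|)/(1 − |Γ|) = 1.93/0.0714

VSWR ≈ 27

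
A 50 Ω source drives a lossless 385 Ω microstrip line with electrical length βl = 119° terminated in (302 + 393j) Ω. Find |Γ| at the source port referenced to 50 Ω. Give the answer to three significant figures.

tan(βl) = -1.8
Z_in = Z_0·(Z_L + jZ_0·tanβl)/(Z_0 + jZ_L·tanβl) = 128 − j42.6 Ω
Γ_s = (Z_in − Z_s)/(Z_in + Z_s) = (77.5 − j42.6)/(178 − j42.6), |Γ_s| = 0.485

|Γ| ≈ 0.485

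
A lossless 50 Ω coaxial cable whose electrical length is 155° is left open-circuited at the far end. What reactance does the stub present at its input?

tan(βl) = -0.466
For an open-circuited stub, Z_in = −jZ_0·cot(βl) = −jZ_0/tan(βl)

X_in ≈ 107 Ω (inductive)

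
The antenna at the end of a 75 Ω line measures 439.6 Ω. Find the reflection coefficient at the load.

Γ = 0.709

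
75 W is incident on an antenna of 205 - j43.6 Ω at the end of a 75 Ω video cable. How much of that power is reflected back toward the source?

P_reflected ≈ 17.6 W

|Γ| = |(130 − j43.6)/(280 − j43.6)| = 0.484
|Γ|² = 0.234
P_refl = |Γ|²·P_inc = 17.6 W, P_del = (1 − |Γ|²)·P_inc = 57.4 W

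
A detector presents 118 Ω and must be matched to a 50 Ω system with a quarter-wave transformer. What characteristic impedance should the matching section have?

Z_qwt ≈ 76.8 Ω

Z_qwt = √(Z_0·R_L) = √(50 × 118) = √5900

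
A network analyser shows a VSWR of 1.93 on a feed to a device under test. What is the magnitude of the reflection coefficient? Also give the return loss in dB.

|Γ| ≈ 0.317; return loss ≈ 9.97 dB

|Γ| = (S − 1)/(S + 1) = (1.93 − 1)/(1.93 + 1) = 0.93/2.93
RL = −20·log₁₀|Γ| = −20·log₁₀(0.317)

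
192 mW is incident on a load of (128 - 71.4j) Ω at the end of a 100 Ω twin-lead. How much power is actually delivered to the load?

|Γ| = |(28 − j71.4)/(228 − j71.4)| = 0.321
|Γ|² = 0.103
P_refl = |Γ|²·P_inc = 19.8 mW, P_del = (1 − |Γ|²)·P_inc = 172 mW

P_delivered ≈ 172 mW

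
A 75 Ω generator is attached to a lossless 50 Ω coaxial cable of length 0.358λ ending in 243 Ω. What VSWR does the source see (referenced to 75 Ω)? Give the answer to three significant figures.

VSWR ≈ 5.72

βl = 2π × 0.358 = 129°
tan(βl) = -1.24
Z_in = Z_0·(Z_L + jZ_0·tanβl)/(Z_0 + jZ_L·tanβl) = 16.5 + j37.6 Ω
Γ_s = (Z_in − Z_s)/(Z_in + Z_s) = (-58.5 + j37.6)/(91.5 + j37.6), |Γ_s| = 0.703
VSWR = (1 + |Γ_s|)/(1 − |Γ_s|)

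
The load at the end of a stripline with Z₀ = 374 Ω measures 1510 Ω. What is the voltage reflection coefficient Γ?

Γ = (Z_L − Z_0)/(Z_L + Z_0) = (1510 − 374)/(1510 + 374) = 1136/1884

Γ = 0.603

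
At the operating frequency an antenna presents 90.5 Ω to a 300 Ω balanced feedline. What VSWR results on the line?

Γ = (90.5 − 300)/(90.5 + 300) = -0.536
VSWR = (1 + 0.536)/(1 − 0.536)

VSWR ≈ 3.31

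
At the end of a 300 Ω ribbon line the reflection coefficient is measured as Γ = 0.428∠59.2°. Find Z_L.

Z_L ≈ 329 + j296 Ω

Z_L = Z_0·(1 + Γ)/(1 − Γ) = 300·(1.22 + j0.368)/(0.781 − j0.368)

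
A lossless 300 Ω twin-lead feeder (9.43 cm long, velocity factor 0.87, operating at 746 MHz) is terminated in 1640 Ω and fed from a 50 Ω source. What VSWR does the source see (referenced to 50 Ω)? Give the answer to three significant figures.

λ = v/f = 0.87·c / 746 MHz = 0.35 m
βl = 2π·l/λ = 2π × 0.27 = 97°
tan(βl) = -8.11
Z_in = Z_0·(Z_L + jZ_0·tanβl)/(Z_0 + jZ_L·tanβl) = 55.7 + j35.7 Ω
Γ_s = (Z_in − Z_s)/(Z_in + Z_s) = (5.68 + j35.7)/(106 + j35.7), |Γ_s| = 0.324
VSWR = (1 + |Γ_s|)/(1 − |Γ_s|)

VSWR ≈ 1.96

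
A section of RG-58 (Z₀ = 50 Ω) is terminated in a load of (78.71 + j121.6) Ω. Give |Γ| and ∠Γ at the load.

Γ = (Z_L − Z_0)/(Z_L + Z_0) = (28.71 + j121.6)/(128.7 + j121.6)
|Γ| = 125/177 = 0.706

Γ ≈ 0.706 ∠ 33.3°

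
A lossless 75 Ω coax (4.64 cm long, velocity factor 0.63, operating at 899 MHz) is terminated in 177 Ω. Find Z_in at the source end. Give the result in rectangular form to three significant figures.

λ = v/f = 0.63·c / 899 MHz = 0.21 m
βl = 2π·l/λ = 2π × 0.221 = 79.5°
tan(βl) = tan(79.5°) = 5.37
Z_in = Z_0·(Z_L + jZ_0·tanβl)/(Z_0 + jZ_L·tanβl)
     = 75·(177 + j403)/(75 + j951)

Z_in ≈ 32.7 − j11.4 Ω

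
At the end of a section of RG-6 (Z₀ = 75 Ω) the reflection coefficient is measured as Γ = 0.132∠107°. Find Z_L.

Z_L ≈ 67.3 + j17.3 Ω

Z_L = Z_0·(1 + Γ)/(1 − Γ) = 75·(0.961 + j0.126)/(1.04 − j0.126)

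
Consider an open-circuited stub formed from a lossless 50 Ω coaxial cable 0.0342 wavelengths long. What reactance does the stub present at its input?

βl = 2π × 0.0342 = 12.3°
tan(βl) = 0.218
For an open-circuited stub, Z_in = −jZ_0·cot(βl) = −jZ_0/tan(βl)

X_in ≈ -229 Ω (capacitive)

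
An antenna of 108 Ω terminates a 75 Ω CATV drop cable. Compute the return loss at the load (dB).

Γ = (108 − 75)/(108 + 75) = 0.18
RL = −20·log₁₀|Γ| = −20·log₁₀(0.18)

RL ≈ 14.9 dB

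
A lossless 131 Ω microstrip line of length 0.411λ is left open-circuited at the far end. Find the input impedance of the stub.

βl = 2π × 0.411 = 148°
tan(βl) = -0.626
For an open-circuited stub, Z_in = −jZ_0·cot(βl) = −jZ_0/tan(βl)

Z_in ≈ +j209 Ω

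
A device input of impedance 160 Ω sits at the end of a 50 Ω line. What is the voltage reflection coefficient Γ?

Γ = 0.524

Γ = (Z_L − Z_0)/(Z_L + Z_0) = (160 − 50)/(160 + 50) = 110/210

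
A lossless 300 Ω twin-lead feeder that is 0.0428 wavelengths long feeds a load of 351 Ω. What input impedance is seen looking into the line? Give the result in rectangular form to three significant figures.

Z_in ≈ 342 − j27.6 Ω

βl = 2π × 0.0428 = 15.4°
tan(βl) = tan(15.4°) = 0.276
Z_in = Z_0·(Z_L + jZ_0·tanβl)/(Z_0 + jZ_L·tanβl)
     = 300·(351 + j82.7)/(300 + j96.7)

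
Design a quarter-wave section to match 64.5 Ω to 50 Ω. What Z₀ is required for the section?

Z_qwt ≈ 56.8 Ω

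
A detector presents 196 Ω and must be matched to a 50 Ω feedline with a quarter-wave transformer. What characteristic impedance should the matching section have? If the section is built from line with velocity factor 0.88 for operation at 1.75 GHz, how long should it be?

Z_qwt ≈ 99 Ω; length ≈ 3.77 cm

Z_qwt = √(Z_0·R_L) = √(50 × 196) = √9800
λ = 0.88·c/f = 0.151 m, so l = λ/4 = 0.0377 m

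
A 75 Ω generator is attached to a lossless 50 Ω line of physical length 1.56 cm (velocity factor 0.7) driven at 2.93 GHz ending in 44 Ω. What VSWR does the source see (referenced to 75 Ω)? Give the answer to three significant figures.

λ = v/f = 0.7·c / 2.93 GHz = 0.0717 m
βl = 2π·l/λ = 2π × 0.218 = 78.4°
tan(βl) = 4.85
Z_in = Z_0·(Z_L + jZ_0·tanβl)/(Z_0 + jZ_L·tanβl) = 56.2 + j2.85 Ω
Γ_s = (Z_in − Z_s)/(Z_in + Z_s) = (-18.8 + j2.85)/(131 + j2.85), |Γ_s| = 0.145
VSWR = (1 + |Γ_s|)/(1 − |Γ_s|)

VSWR ≈ 1.34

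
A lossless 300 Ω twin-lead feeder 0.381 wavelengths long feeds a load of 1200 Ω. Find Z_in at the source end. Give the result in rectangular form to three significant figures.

Z_in ≈ 151 + j283 Ω

βl = 2π × 0.381 = 137°
tan(βl) = tan(137°) = -0.927
Z_in = Z_0·(Z_L + jZ_0·tanβl)/(Z_0 + jZ_L·tanβl)
     = 300·(1200 − j278)/(300 − j1110)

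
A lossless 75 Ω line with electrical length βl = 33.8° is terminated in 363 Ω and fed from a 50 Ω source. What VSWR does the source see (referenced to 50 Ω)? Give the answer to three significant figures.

VSWR ≈ 6.04

tan(βl) = 0.669
Z_in = Z_0·(Z_L + jZ_0·tanβl)/(Z_0 + jZ_L·tanβl) = 45.7 − j97.9 Ω
Γ_s = (Z_in − Z_s)/(Z_in + Z_s) = (-4.28 − j97.9)/(95.7 − j97.9), |Γ_s| = 0.716
VSWR = (1 + |Γ_s|)/(1 − |Γ_s|)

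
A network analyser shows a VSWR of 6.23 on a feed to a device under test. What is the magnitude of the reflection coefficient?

|Γ| = (S − 1)/(S + 1) = (6.23 − 1)/(6.23 + 1) = 5.23/7.23

|Γ| ≈ 0.723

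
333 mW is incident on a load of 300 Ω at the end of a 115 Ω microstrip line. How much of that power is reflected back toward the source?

P_reflected ≈ 66.2 mW

Γ = (300 − 115)/(300 + 115) = 0.446
|Γ|² = 0.199
P_refl = |Γ|²·P_inc = 66.2 mW, P_del = (1 − |Γ|²)·P_inc = 267 mW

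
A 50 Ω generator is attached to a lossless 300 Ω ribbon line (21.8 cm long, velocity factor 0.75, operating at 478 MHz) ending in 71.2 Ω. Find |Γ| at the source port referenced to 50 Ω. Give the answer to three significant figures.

|Γ| ≈ 0.502

λ = v/f = 0.75·c / 478 MHz = 0.471 m
βl = 2π·l/λ = 2π × 0.463 = 167°
tan(βl) = -0.236
Z_in = Z_0·(Z_L + jZ_0·tanβl)/(Z_0 + jZ_L·tanβl) = 74.9 − j66.6 Ω
Γ_s = (Z_in − Z_s)/(Z_in + Z_s) = (24.9 − j66.6)/(125 − j66.6), |Γ_s| = 0.502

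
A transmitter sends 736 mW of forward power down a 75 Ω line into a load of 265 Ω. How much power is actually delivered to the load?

P_delivered ≈ 506 mW

Γ = (265 − 75)/(265 + 75) = 0.559
|Γ|² = 0.312
P_refl = |Γ|²·P_inc = 230 mW, P_del = (1 − |Γ|²)·P_inc = 506 mW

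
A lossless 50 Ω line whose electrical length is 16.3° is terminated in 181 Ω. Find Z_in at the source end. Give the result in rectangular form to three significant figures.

Z_in ≈ 92.7 − j83.5 Ω

tan(βl) = tan(16.3°) = 0.292
Z_in = Z_0·(Z_L + jZ_0·tanβl)/(Z_0 + jZ_L·tanβl)
     = 50·(181 + j14.6)/(50 + j52.9)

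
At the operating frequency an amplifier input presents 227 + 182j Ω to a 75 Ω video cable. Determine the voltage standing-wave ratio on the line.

Γ = (Z_L − Z_0)/(Z_L + Z_0) = (152 + j182)/(302 + j182)
|Γ| = 237/353 = 0.672
VSWR = (1 + |Γ|)/(1 − |Γ|) = 1.67/0.328

VSWR ≈ 5.11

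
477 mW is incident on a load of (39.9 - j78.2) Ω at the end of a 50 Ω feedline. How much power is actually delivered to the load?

P_delivered ≈ 268 mW

|Γ| = |(-10.1 − j78.2)/(89.9 − j78.2)| = 0.662
|Γ|² = 0.438
P_refl = |Γ|²·P_inc = 209 mW, P_del = (1 − |Γ|²)·P_inc = 268 mW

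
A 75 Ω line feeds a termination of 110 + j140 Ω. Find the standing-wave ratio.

Γ = (Z_L − Z_0)/(Z_L + Z_0) = (35 + j140)/(185 + j140)
|Γ| = 144/232 = 0.622
VSWR = (1 + |Γ|)/(1 − |Γ|) = 1.62/0.378

VSWR ≈ 4.29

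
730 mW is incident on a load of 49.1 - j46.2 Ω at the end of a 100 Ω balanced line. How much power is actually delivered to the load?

|Γ| = |(-50.9 − j46.2)/(149.1 − j46.2)| = 0.44
|Γ|² = 0.194
P_refl = |Γ|²·P_inc = 142 mW, P_del = (1 − |Γ|²)·P_inc = 588 mW

P_delivered ≈ 588 mW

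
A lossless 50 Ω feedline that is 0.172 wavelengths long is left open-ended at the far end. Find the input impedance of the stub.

βl = 2π × 0.172 = 61.9°
tan(βl) = 1.87
For an open-ended stub, Z_in = −jZ_0·cot(βl) = −jZ_0/tan(βl)

Z_in ≈ −j26.7 Ω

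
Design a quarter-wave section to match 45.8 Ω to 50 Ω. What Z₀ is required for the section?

Z_qwt ≈ 47.9 Ω

Z_qwt = √(Z_0·R_L) = √(50 × 45.8) = √2290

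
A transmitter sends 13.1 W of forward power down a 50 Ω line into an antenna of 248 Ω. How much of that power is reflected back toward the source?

P_reflected ≈ 5.78 W

Γ = (248 − 50)/(248 + 50) = 0.664
|Γ|² = 0.441
P_refl = |Γ|²·P_inc = 5.78 W, P_del = (1 − |Γ|²)·P_inc = 7.32 W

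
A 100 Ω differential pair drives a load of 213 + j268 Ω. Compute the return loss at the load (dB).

Γ = (113 + j268)/(313 + j268), |Γ| = 0.706
RL = −20·log₁₀|Γ| = −20·log₁₀(0.706)

RL ≈ 3.03 dB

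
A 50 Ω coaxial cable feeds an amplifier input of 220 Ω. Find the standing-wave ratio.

Γ = (220 − 50)/(220 + 50) = 0.63
VSWR = (1 + 0.63)/(1 − 0.63)

VSWR ≈ 4.4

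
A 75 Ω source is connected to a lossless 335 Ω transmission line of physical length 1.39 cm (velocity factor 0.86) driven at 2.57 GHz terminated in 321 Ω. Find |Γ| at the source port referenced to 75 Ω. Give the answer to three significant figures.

|Γ| ≈ 0.637

λ = v/f = 0.86·c / 2.57 GHz = 0.1 m
βl = 2π·l/λ = 2π × 0.138 = 49.8°
tan(βl) = 1.19
Z_in = Z_0·(Z_L + jZ_0·tanβl)/(Z_0 + jZ_L·tanβl) = 337 + j14.2 Ω
Γ_s = (Z_in − Z_s)/(Z_in + Z_s) = (262 + j14.2)/(412 + j14.2), |Γ_s| = 0.637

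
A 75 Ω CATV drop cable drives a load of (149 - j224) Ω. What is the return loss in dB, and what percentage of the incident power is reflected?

Γ = (74 − j224)/(224 − j224), |Γ| = 0.745
RL = −20·log₁₀(0.745) = 2.56 dB
P_refl/P_inc = |Γ|² = 0.555

RL ≈ 2.56 dB; 55.5% of incident power reflected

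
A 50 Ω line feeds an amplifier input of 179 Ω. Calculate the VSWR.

VSWR ≈ 3.58

Γ = (179 − 50)/(179 + 50) = 0.563
VSWR = (1 + 0.563)/(1 − 0.563)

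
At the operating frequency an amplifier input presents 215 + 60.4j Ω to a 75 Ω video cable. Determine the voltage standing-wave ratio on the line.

VSWR ≈ 3.12

Γ = (Z_L − Z_0)/(Z_L + Z_0) = (140 + j60.4)/(290 + j60.4)
|Γ| = 152/296 = 0.515
VSWR = (1 + |Γ|)/(1 − |Γ|) = 1.51/0.485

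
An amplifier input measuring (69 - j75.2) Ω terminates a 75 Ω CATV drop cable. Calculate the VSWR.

VSWR ≈ 2.73

Γ = (Z_L − Z_0)/(Z_L + Z_0) = (-6 − j75.2)/(144 − j75.2)
|Γ| = 75.4/162 = 0.464
VSWR = (1 + |Γ|)/(1 − |Γ|) = 1.46/0.536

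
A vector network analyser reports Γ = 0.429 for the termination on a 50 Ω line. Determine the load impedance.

Z_L = Z_0·(1 + Γ)/(1 − Γ) = 50·(1.43)/(0.571)

Z_L ≈ 125 Ω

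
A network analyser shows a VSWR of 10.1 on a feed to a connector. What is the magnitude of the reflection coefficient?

|Γ| ≈ 0.82

|Γ| = (S − 1)/(S + 1) = (10.1 − 1)/(10.1 + 1) = 9.1/11.1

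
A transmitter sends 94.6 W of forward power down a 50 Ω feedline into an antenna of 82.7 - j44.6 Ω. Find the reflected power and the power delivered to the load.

P_reflected ≈ 14.8 W; P_delivered ≈ 79.8 W

|Γ| = |(32.7 − j44.6)/(132.7 − j44.6)| = 0.395
|Γ|² = 0.156
P_refl = |Γ|²·P_inc = 14.8 W, P_del = (1 − |Γ|²)·P_inc = 79.8 W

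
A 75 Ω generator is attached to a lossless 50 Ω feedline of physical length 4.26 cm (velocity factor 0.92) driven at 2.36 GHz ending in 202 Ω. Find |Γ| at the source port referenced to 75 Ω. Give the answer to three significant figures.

λ = v/f = 0.92·c / 2.36 GHz = 0.117 m
βl = 2π·l/λ = 2π × 0.364 = 131°
tan(βl) = -1.14
Z_in = Z_0·(Z_L + jZ_0·tanβl)/(Z_0 + jZ_L·tanβl) = 20.8 + j39.2 Ω
Γ_s = (Z_in − Z_s)/(Z_in + Z_s) = (-54.2 + j39.2)/(95.8 + j39.2), |Γ_s| = 0.646

|Γ| ≈ 0.646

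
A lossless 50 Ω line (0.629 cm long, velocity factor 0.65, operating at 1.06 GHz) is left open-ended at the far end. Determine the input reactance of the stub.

X_in ≈ -229 Ω (capacitive)

λ = v/f = 0.65·c / 1.06 GHz = 0.184 m
βl = 2π·l/λ = 2π × 0.0342 = 12.3°
tan(βl) = 0.218
For an open-ended stub, Z_in = −jZ_0·cot(βl) = −jZ_0/tan(βl)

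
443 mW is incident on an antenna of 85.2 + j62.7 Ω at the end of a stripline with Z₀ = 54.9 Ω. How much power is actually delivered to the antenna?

|Γ| = |(30.3 + j62.7)/(140.1 + j62.7)| = 0.454
|Γ|² = 0.206
P_refl = |Γ|²·P_inc = 91.2 mW, P_del = (1 − |Γ|²)·P_inc = 352 mW

P_delivered ≈ 352 mW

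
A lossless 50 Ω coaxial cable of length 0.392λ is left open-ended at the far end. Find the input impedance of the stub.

Z_in ≈ +j62 Ω

βl = 2π × 0.392 = 141°
tan(βl) = -0.806
For an open-ended stub, Z_in = −jZ_0·cot(βl) = −jZ_0/tan(βl)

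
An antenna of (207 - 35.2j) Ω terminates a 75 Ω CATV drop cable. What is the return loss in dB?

RL ≈ 6.36 dB

Γ = (132 − j35.2)/(282 − j35.2), |Γ| = 0.481
RL = −20·log₁₀|Γ| = −20·log₁₀(0.481)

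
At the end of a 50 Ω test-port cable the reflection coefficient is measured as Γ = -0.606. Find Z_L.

Z_L ≈ 12.3 Ω

Z_L = Z_0·(1 + Γ)/(1 − Γ) = 50·(0.394)/(1.61)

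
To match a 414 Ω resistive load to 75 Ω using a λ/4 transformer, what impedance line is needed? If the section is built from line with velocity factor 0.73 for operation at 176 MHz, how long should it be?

Z_qwt = √(Z_0·R_L) = √(75 × 414) = √31050
λ = 0.73·c/f = 1.24 m, so l = λ/4 = 0.311 m

Z_qwt ≈ 176 Ω; length ≈ 31.1 cm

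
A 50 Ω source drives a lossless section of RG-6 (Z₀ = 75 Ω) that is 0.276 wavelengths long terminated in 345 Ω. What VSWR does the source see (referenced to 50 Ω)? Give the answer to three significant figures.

VSWR ≈ 3.17

βl = 2π × 0.276 = 99.4°
tan(βl) = -6.07
Z_in = Z_0·(Z_L + jZ_0·tanβl)/(Z_0 + jZ_L·tanβl) = 16.7 + j11.8 Ω
Γ_s = (Z_in − Z_s)/(Z_in + Z_s) = (-33.3 + j11.8)/(66.7 + j11.8), |Γ_s| = 0.521
VSWR = (1 + |Γ_s|)/(1 − |Γ_s|)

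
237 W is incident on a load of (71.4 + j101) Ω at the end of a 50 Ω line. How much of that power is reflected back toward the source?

|Γ| = |(21.4 + j101)/(121.4 + j101)| = 0.654
|Γ|² = 0.427
P_refl = |Γ|²·P_inc = 101 W, P_del = (1 − |Γ|²)·P_inc = 136 W

P_reflected ≈ 101 W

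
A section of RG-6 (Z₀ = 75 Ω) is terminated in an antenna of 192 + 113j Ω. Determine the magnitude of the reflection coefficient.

Γ = (Z_L − Z_0)/(Z_L + Z_0) = (117 + j113)/(267 + j113)
|Γ| = 163/290

|Γ| ≈ 0.561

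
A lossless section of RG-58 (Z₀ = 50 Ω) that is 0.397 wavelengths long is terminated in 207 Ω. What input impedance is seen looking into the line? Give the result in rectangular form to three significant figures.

βl = 2π × 0.397 = 143°
tan(βl) = tan(143°) = -0.756
Z_in = Z_0·(Z_L + jZ_0·tanβl)/(Z_0 + jZ_L·tanβl)
     = 50·(207 − j37.8)/(50 − j156)

Z_in ≈ 30.1 + j56.5 Ω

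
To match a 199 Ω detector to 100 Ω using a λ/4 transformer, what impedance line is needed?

Z_qwt = √(Z_0·R_L) = √(100 × 199) = √19900

Z_qwt ≈ 141 Ω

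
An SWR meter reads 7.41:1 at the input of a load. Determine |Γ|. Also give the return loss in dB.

|Γ| ≈ 0.762; return loss ≈ 2.36 dB

|Γ| = (S − 1)/(S + 1) = (7.41 − 1)/(7.41 + 1) = 6.41/8.41
RL = −20·log₁₀|Γ| = −20·log₁₀(0.762)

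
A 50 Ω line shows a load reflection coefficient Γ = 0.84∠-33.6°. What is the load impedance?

Z_L = Z_0·(1 + Γ)/(1 − Γ) = 50·(1.7 − j0.465)/(0.3 + j0.465)

Z_L ≈ 48.1 − j152 Ω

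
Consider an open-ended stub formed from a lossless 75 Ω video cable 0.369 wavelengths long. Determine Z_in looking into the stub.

βl = 2π × 0.369 = 133°
tan(βl) = -1.08
For an open-ended stub, Z_in = −jZ_0·cot(βl) = −jZ_0/tan(βl)

Z_in ≈ +j69.5 Ω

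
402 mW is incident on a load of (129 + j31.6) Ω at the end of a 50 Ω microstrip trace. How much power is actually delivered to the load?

P_delivered ≈ 314 mW

|Γ| = |(79 + j31.6)/(179 + j31.6)| = 0.468
|Γ|² = 0.219
P_refl = |Γ|²·P_inc = 88.1 mW, P_del = (1 − |Γ|²)·P_inc = 314 mW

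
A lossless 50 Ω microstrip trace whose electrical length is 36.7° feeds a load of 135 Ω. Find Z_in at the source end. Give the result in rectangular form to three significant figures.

tan(βl) = tan(36.7°) = 0.745
Z_in = Z_0·(Z_L + jZ_0·tanβl)/(Z_0 + jZ_L·tanβl)
     = 50·(135 + j37.3)/(50 + j101)

Z_in ≈ 41.6 − j46.4 Ω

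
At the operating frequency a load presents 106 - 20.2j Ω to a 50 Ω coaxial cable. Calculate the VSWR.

Γ = (Z_L − Z_0)/(Z_L + Z_0) = (56 − j20.2)/(156 − j20.2)
|Γ| = 59.5/157 = 0.378
VSWR = (1 + |Γ|)/(1 − |Γ|) = 1.38/0.622

VSWR ≈ 2.22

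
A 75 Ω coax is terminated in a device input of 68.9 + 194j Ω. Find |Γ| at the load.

|Γ| ≈ 0.804

Γ = (Z_L − Z_0)/(Z_L + Z_0) = (-6.1 + j194)/(143.9 + j194)
|Γ| = 194/242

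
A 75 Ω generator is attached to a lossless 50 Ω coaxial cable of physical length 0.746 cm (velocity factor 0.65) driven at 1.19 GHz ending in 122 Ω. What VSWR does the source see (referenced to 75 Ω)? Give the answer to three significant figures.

λ = v/f = 0.65·c / 1.19 GHz = 0.164 m
βl = 2π·l/λ = 2π × 0.0455 = 16.4°
tan(βl) = 0.294
Z_in = Z_0·(Z_L + jZ_0·tanβl)/(Z_0 + jZ_L·tanβl) = 87.5 − j48.1 Ω
Γ_s = (Z_in − Z_s)/(Z_in + Z_s) = (12.5 − j48.1)/(162 − j48.1), |Γ_s| = 0.293
VSWR = (1 + |Γ_s|)/(1 − |Γ_s|)

VSWR ≈ 1.83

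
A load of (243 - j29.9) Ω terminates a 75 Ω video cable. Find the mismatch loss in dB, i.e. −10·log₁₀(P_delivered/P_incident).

Γ = (168 − j29.9)/(318 − j29.9), |Γ| = 0.534
|Γ|² = 0.285, so P_del/P_inc = 1 − |Γ|² = 0.715
ML = −10·log₁₀(1 − |Γ|²)

mismatch loss ≈ 1.46 dB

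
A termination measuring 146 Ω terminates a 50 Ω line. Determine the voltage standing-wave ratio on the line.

VSWR ≈ 2.92

Γ = (146 − 50)/(146 + 50) = 0.49
VSWR = (1 + 0.49)/(1 − 0.49)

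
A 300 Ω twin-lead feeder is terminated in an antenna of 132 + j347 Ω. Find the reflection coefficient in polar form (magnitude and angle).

Γ ≈ 0.696 ∠ 77.1°

Γ = (Z_L − Z_0)/(Z_L + Z_0) = (-168 + j347)/(432 + j347)
|Γ| = 386/554 = 0.696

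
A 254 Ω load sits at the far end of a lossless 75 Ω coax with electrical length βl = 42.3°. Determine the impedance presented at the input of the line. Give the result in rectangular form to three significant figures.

Z_in ≈ 44.2 − j68.1 Ω

tan(βl) = tan(42.3°) = 0.91
Z_in = Z_0·(Z_L + jZ_0·tanβl)/(Z_0 + jZ_L·tanβl)
     = 75·(254 + j68.2)/(75 + j231)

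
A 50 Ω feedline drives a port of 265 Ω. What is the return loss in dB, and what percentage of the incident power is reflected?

RL ≈ 3.32 dB; 46.6% of incident power reflected

Γ = (265 − 50)/(265 + 50) = 0.683
RL = −20·log₁₀(0.683) = 3.32 dB
P_refl/P_inc = |Γ|² = 0.466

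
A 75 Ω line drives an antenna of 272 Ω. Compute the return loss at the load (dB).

Γ = (272 − 75)/(272 + 75) = 0.568
RL = −20·log₁₀|Γ| = −20·log₁₀(0.568)

RL ≈ 4.92 dB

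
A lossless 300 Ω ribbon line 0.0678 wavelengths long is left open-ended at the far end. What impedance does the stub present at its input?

βl = 2π × 0.0678 = 24.4°
tan(βl) = 0.454
For an open-ended stub, Z_in = −jZ_0·cot(βl) = −jZ_0/tan(βl)

Z_in ≈ −j661 Ω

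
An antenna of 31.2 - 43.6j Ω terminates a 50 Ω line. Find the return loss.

Γ = (-18.8 − j43.6)/(81.2 − j43.6), |Γ| = 0.515
RL = −20·log₁₀|Γ| = −20·log₁₀(0.515)

RL ≈ 5.76 dB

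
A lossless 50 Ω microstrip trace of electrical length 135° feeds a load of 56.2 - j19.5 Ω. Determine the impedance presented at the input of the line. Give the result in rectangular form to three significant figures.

Z_in ≈ 68.7 + j12.7 Ω

tan(βl) = tan(135°) = -1
Z_in = Z_0·(Z_L + jZ_0·tanβl)/(Z_0 + jZ_L·tanβl)
     = 50·(56.2 − j69.5)/(30.5 − j56.2)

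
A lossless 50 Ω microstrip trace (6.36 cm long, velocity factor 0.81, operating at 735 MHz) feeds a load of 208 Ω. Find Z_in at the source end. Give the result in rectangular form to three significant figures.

λ = v/f = 0.81·c / 735 MHz = 0.331 m
βl = 2π·l/λ = 2π × 0.192 = 69.3°
tan(βl) = tan(69.3°) = 2.64
Z_in = Z_0·(Z_L + jZ_0·tanβl)/(Z_0 + jZ_L·tanβl)
     = 50·(208 + j132)/(50 + j549)

Z_in ≈ 13.6 − j17.7 Ω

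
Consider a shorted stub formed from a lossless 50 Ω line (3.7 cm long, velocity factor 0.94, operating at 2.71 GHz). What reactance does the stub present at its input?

λ = v/f = 0.94·c / 2.71 GHz = 0.104 m
βl = 2π·l/λ = 2π × 0.356 = 128°
tan(βl) = -1.28
For a shorted stub, Z_in = jZ_0·tan(βl)

X_in ≈ -64 Ω (capacitive)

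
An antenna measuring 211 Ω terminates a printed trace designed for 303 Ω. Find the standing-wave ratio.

VSWR ≈ 1.44

For a purely resistive load, VSWR = R_L/Z_0 or Z_0/R_L (whichever > 1) = 303/211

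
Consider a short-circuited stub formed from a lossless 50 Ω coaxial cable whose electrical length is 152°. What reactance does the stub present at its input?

X_in ≈ -26.6 Ω (capacitive)

tan(βl) = -0.532
For a short-circuited stub, Z_in = jZ_0·tan(βl)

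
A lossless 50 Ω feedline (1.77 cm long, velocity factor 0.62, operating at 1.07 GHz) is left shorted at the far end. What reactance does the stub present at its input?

λ = v/f = 0.62·c / 1.07 GHz = 0.174 m
βl = 2π·l/λ = 2π × 0.102 = 36.7°
tan(βl) = 0.744
For a shorted stub, Z_in = jZ_0·tan(βl)

X_in ≈ 37.2 Ω (inductive)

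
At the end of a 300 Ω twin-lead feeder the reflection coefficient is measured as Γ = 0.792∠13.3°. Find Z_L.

Z_L = Z_0·(1 + Γ)/(1 − Γ) = 300·(1.77 + j0.182)/(0.229 − j0.182)

Z_L ≈ 1300 + j1270 Ω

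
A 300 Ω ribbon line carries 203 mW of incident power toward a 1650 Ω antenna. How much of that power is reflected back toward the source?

Γ = (1650 − 300)/(1650 + 300) = 0.692
|Γ|² = 0.479
P_refl = |Γ|²·P_inc = 97.3 mW, P_del = (1 − |Γ|²)·P_inc = 106 mW

P_reflected ≈ 97.3 mW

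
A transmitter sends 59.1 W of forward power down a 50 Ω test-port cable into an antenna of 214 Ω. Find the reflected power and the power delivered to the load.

Γ = (214 − 50)/(214 + 50) = 0.621
|Γ|² = 0.386
P_refl = |Γ|²·P_inc = 22.8 W, P_del = (1 − |Γ|²)·P_inc = 36.3 W

P_reflected ≈ 22.8 W; P_delivered ≈ 36.3 W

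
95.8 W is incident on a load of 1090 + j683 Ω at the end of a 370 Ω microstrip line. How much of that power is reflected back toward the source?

P_reflected ≈ 36.3 W

|Γ| = |(720 + j683)/(1460 + j683)| = 0.616
|Γ|² = 0.379
P_refl = |Γ|²·P_inc = 36.3 W, P_del = (1 − |Γ|²)·P_inc = 59.5 W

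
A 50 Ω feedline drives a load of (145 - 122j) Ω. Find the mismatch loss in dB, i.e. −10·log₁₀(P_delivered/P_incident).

Γ = (95 − j122)/(195 − j122), |Γ| = 0.672
|Γ|² = 0.452, so P_del/P_inc = 1 − |Γ|² = 0.548
ML = −10·log₁₀(1 − |Γ|²)

mismatch loss ≈ 2.61 dB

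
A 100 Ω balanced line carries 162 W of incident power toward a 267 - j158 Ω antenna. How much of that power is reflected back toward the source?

|Γ| = |(167 − j158)/(367 − j158)| = 0.575
|Γ|² = 0.331
P_refl = |Γ|²·P_inc = 53.6 W, P_del = (1 − |Γ|²)·P_inc = 108 W

P_reflected ≈ 53.6 W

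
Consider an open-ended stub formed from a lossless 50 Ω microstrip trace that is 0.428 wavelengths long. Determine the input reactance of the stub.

βl = 2π × 0.428 = 154°
tan(βl) = -0.486
For an open-ended stub, Z_in = −jZ_0·cot(βl) = −jZ_0/tan(βl)

X_in ≈ 103 Ω (inductive)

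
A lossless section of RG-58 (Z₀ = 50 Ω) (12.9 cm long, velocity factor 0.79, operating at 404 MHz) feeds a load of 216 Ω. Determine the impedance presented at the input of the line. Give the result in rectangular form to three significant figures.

λ = v/f = 0.79·c / 404 MHz = 0.587 m
βl = 2π·l/λ = 2π × 0.22 = 79.2°
tan(βl) = tan(79.2°) = 5.22
Z_in = Z_0·(Z_L + jZ_0·tanβl)/(Z_0 + jZ_L·tanβl)
     = 50·(216 + j261)/(50 + j1130)

Z_in ≈ 12 − j9.04 Ω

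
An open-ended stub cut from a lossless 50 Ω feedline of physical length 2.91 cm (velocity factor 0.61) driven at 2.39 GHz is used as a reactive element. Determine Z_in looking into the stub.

λ = v/f = 0.61·c / 2.39 GHz = 0.0766 m
βl = 2π·l/λ = 2π × 0.38 = 137°
tan(βl) = -0.938
For an open-ended stub, Z_in = −jZ_0·cot(βl) = −jZ_0/tan(βl)

Z_in ≈ +j53.3 Ω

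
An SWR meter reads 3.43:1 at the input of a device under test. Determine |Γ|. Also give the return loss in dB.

|Γ| ≈ 0.549; return loss ≈ 5.22 dB

|Γ| = (S − 1)/(S + 1) = (3.43 − 1)/(3.43 + 1) = 2.43/4.43
RL = −20·log₁₀|Γ| = −20·log₁₀(0.549)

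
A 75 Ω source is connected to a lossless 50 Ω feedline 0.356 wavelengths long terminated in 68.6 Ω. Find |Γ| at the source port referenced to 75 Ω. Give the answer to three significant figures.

βl = 2π × 0.356 = 128°
tan(βl) = -1.27
Z_in = Z_0·(Z_L + jZ_0·tanβl)/(Z_0 + jZ_L·tanβl) = 44.4 + j13.9 Ω
Γ_s = (Z_in − Z_s)/(Z_in + Z_s) = (-30.6 + j13.9)/(119 + j13.9), |Γ_s| = 0.28

|Γ| ≈ 0.28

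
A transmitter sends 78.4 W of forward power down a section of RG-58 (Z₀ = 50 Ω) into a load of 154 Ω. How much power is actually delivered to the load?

P_delivered ≈ 58 W

Γ = (154 − 50)/(154 + 50) = 0.51
|Γ|² = 0.26
P_refl = |Γ|²·P_inc = 20.4 W, P_del = (1 − |Γ|²)·P_inc = 58 W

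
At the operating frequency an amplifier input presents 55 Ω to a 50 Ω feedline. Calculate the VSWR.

Γ = (55 − 50)/(55 + 50) = 0.0476
VSWR = (1 + 0.0476)/(1 − 0.0476)

VSWR ≈ 1.1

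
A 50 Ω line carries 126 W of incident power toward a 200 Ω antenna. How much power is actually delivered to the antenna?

P_delivered ≈ 80.6 W

Γ = (200 − 50)/(200 + 50) = 0.6
|Γ|² = 0.36
P_refl = |Γ|²·P_inc = 45.4 W, P_del = (1 − |Γ|²)·P_inc = 80.6 W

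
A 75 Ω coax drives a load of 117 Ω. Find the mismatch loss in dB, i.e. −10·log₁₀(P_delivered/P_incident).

mismatch loss ≈ 0.213 dB

Γ = (117 − 75)/(117 + 75) = 0.219
|Γ|² = 0.0479, so P_del/P_inc = 1 − |Γ|² = 0.952
ML = −10·log₁₀(1 − |Γ|²)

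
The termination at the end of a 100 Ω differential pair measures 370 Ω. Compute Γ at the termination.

Γ = (Z_L − Z_0)/(Z_L + Z_0) = (370 − 100)/(370 + 100) = 270/470

Γ = 0.574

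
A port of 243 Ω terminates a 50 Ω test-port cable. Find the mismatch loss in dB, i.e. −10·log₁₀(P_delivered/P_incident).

Γ = (243 − 50)/(243 + 50) = 0.659
|Γ|² = 0.434, so P_del/P_inc = 1 − |Γ|² = 0.566
ML = −10·log₁₀(1 − |Γ|²)

mismatch loss ≈ 2.47 dB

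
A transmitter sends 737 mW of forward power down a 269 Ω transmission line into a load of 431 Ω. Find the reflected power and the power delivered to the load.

P_reflected ≈ 39.5 mW; P_delivered ≈ 698 mW

Γ = (431 − 269)/(431 + 269) = 0.231
|Γ|² = 0.0536
P_refl = |Γ|²·P_inc = 39.5 mW, P_del = (1 − |Γ|²)·P_inc = 698 mW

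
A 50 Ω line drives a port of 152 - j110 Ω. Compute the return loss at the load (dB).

Γ = (102 − j110)/(202 − j110), |Γ| = 0.652
RL = −20·log₁₀|Γ| = −20·log₁₀(0.652)

RL ≈ 3.71 dB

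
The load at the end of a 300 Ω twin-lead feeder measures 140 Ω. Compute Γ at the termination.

Γ = -0.364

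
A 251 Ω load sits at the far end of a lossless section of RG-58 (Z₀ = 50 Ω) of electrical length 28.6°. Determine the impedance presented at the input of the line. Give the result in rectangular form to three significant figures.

tan(βl) = tan(28.6°) = 0.545
Z_in = Z_0·(Z_L + jZ_0·tanβl)/(Z_0 + jZ_L·tanβl)
     = 50·(251 + j27.3)/(50 + j137)

Z_in ≈ 38.3 − j77.7 Ω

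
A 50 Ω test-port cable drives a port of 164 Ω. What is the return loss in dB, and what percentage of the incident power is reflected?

Γ = (164 − 50)/(164 + 50) = 0.533
RL = −20·log₁₀(0.533) = 5.47 dB
P_refl/P_inc = |Γ|² = 0.284

RL ≈ 5.47 dB; 28.4% of incident power reflected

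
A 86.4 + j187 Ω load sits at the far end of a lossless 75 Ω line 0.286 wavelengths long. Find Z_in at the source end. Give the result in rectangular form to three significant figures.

βl = 2π × 0.286 = 103°
tan(βl) = tan(103°) = -4.35
Z_in = Z_0·(Z_L + jZ_0·tanβl)/(Z_0 + jZ_L·tanβl)
     = 75·(86.4 − j139)/(888 − j375)

Z_in ≈ 10.4 − j7.34 Ω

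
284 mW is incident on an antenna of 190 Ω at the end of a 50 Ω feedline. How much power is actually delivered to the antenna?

Γ = (190 − 50)/(190 + 50) = 0.583
|Γ|² = 0.34
P_refl = |Γ|²·P_inc = 96.6 mW, P_del = (1 − |Γ|²)·P_inc = 187 mW

P_delivered ≈ 187 mW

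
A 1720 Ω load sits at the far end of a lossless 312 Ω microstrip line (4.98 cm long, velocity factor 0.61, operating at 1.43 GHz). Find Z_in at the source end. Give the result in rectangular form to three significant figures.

Z_in ≈ 131 + j345 Ω

λ = v/f = 0.61·c / 1.43 GHz = 0.128 m
βl = 2π·l/λ = 2π × 0.389 = 140°
tan(βl) = tan(140°) = -0.836
Z_in = Z_0·(Z_L + jZ_0·tanβl)/(Z_0 + jZ_L·tanβl)
     = 312·(1720 − j261)/(312 − j1440)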